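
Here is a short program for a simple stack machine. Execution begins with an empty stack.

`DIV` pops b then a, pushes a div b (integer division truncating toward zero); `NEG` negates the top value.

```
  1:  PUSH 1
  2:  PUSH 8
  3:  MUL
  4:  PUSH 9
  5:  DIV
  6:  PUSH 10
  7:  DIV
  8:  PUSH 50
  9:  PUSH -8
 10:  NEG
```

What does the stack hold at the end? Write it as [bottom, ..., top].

PUSH 1  -> [1]
PUSH 8  -> [1, 8]
MUL     -> [8]
PUSH 9  -> [8, 9]
DIV     -> [0]
PUSH 10 -> [0, 10]
DIV     -> [0]
PUSH 50 -> [0, 50]
PUSH -8 -> [0, 50, -8]
NEG     -> [0, 50, 8]

[0, 50, 8]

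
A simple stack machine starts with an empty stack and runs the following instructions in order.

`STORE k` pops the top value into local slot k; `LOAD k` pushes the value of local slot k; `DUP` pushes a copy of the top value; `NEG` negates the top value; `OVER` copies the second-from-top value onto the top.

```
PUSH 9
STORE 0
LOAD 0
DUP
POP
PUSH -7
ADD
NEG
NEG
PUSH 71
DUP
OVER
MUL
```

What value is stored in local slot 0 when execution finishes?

PUSH 9  : 9
STORE 0 : (empty)
LOAD 0  : 9
DUP     : 9 9
POP     : 9
PUSH -7 : 9 -7
ADD     : 2
NEG     : -2
NEG     : 2
PUSH 71 : 2 71
DUP     : 2 71 71
OVER    : 2 71 71 71
MUL     : 2 71 5041

9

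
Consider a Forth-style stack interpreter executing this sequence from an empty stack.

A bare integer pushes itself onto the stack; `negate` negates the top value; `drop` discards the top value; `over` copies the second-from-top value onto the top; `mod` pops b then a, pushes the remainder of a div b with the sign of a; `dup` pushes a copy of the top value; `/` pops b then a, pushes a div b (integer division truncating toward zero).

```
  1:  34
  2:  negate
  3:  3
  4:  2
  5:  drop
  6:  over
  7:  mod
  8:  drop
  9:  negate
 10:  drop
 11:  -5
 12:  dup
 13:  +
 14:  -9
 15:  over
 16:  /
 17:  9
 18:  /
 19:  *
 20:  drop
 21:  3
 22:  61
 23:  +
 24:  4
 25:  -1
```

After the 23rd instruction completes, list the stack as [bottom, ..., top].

[64]

34      34
negate  -34
3       -34 3
2       -34 3 2
drop    -34 3
over    -34 3 -34
mod     -34 3
drop    -34
negate  34
drop    (empty)
-5      -5
dup     -5 -5
+       -10
-9      -10 -9
over    -10 -9 -10
/       -10 0
9       -10 0 9
/       -10 0
*       0
drop    (empty)
3       3
61      3 61
+       64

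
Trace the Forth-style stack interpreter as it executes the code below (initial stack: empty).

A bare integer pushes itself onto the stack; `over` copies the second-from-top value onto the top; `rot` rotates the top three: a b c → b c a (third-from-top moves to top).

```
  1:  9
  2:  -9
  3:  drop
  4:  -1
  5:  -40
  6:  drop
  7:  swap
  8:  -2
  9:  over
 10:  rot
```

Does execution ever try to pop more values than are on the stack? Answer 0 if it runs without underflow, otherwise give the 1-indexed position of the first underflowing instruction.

9     [9]
-9    [9, -9]
drop  [9]
-1    [9, -1]
-40   [9, -1, -40]
drop  [9, -1]
swap  [-1, 9]
-2    [-1, 9, -2]
over  [-1, 9, -2, 9]
rot   [-1, -2, 9, 9]

0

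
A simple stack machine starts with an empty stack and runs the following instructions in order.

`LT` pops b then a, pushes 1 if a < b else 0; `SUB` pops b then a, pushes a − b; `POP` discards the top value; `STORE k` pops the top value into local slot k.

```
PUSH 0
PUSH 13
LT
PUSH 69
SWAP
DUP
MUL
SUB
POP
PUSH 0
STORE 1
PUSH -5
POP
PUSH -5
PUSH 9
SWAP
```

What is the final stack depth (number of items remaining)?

2

PUSH 0   [0]
PUSH 13  [0, 13]
LT       [1]
PUSH 69  [1, 69]
SWAP     [69, 1]
DUP      [69, 1, 1]
MUL      [69, 1]
SUB      [68]
POP      []
PUSH 0   [0]
STORE 1  []
PUSH -5  [-5]
POP      []
PUSH -5  [-5]
PUSH 9   [-5, 9]
SWAP     [9, -5]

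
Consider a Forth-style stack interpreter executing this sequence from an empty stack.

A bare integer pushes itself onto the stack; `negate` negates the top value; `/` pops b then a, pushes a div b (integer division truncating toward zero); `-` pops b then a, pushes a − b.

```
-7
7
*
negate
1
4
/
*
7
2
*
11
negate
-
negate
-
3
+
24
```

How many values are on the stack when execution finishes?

-7     : -7
7      : -7 7
*      : -49
negate : 49
1      : 49 1
4      : 49 1 4
/      : 49 0
*      : 0
7      : 0 7
2      : 0 7 2
*      : 0 14
11     : 0 14 11
negate : 0 14 -11
-      : 0 25
negate : 0 -25
-      : 25
3      : 25 3
+      : 28
24     : 28 24

2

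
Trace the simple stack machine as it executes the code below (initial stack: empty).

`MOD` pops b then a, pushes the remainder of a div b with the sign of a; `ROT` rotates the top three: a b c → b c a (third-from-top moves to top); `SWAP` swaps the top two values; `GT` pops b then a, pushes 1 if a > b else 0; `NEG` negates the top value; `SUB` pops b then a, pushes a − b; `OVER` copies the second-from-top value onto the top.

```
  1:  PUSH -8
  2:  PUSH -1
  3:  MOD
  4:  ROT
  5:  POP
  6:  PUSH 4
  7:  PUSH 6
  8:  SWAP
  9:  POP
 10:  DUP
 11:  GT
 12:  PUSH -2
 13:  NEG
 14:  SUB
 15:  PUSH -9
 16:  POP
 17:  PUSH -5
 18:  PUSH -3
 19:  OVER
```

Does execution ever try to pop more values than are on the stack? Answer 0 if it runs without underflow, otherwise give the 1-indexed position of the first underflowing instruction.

PUSH -8 : -8
PUSH -1 : -8 -1
MOD     : 0
ROT  — needs 3 operands, stack has 1 → underflow

4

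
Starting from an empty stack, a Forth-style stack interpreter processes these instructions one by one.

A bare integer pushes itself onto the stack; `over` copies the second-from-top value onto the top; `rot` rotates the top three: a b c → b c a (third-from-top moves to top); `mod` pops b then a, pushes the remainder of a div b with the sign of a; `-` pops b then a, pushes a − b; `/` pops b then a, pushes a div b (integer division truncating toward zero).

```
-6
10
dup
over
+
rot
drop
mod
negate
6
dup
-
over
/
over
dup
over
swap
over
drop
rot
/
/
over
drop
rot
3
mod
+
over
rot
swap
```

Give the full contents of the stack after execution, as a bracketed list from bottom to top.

-6     : [-6]
10     : [-6, 10]
dup    : [-6, 10, 10]
over   : [-6, 10, 10, 10]
+      : [-6, 10, 20]
rot    : [10, 20, -6]
drop   : [10, 20]
mod    : [10]
negate : [-10]
6      : [-10, 6]
dup    : [-10, 6, 6]
-      : [-10, 0]
over   : [-10, 0, -10]
/      : [-10, 0]
over   : [-10, 0, -10]
dup    : [-10, 0, -10, -10]
over   : [-10, 0, -10, -10, -10]
swap   : [-10, 0, -10, -10, -10]
over   : [-10, 0, -10, -10, -10, -10]
drop   : [-10, 0, -10, -10, -10]
rot    : [-10, 0, -10, -10, -10]
/      : [-10, 0, -10, 1]
/      : [-10, 0, -10]
over   : [-10, 0, -10, 0]
drop   : [-10, 0, -10]
rot    : [0, -10, -10]
3      : [0, -10, -10, 3]
mod    : [0, -10, -1]
+      : [0, -11]
over   : [0, -11, 0]
rot    : [-11, 0, 0]
swap   : [-11, 0, 0]

[-11, 0, 0]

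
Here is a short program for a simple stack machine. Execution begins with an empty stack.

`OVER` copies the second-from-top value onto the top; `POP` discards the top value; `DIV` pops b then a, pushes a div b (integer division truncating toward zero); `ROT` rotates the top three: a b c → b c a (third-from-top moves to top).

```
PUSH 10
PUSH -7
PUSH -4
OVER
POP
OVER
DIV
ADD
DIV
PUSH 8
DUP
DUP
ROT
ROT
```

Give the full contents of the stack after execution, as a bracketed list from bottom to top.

[-1, 8, 8, 8]

PUSH 10 -> [10]
PUSH -7 -> [10, -7]
PUSH -4 -> [10, -7, -4]
OVER    -> [10, -7, -4, -7]
POP     -> [10, -7, -4]
OVER    -> [10, -7, -4, -7]
DIV     -> [10, -7, 0]
ADD     -> [10, -7]
DIV     -> [-1]
PUSH 8  -> [-1, 8]
DUP     -> [-1, 8, 8]
DUP     -> [-1, 8, 8, 8]
ROT     -> [-1, 8, 8, 8]
ROT     -> [-1, 8, 8, 8]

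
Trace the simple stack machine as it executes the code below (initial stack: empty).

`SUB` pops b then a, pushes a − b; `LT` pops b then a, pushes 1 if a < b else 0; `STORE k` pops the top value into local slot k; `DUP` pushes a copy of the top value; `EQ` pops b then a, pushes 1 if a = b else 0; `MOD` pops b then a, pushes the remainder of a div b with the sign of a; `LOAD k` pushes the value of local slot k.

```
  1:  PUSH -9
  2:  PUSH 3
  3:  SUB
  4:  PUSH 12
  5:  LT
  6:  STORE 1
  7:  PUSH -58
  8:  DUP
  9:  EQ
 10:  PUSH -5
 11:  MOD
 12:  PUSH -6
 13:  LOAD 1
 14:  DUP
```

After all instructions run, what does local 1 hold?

PUSH -9  -> -9
PUSH 3   -> -9 3
SUB      -> -12
PUSH 12  -> -12 12
LT       -> 1
STORE 1  -> (empty)
PUSH -58 -> -58
DUP      -> -58 -58
EQ       -> 1
PUSH -5  -> 1 -5
MOD      -> 1
PUSH -6  -> 1 -6
LOAD 1   -> 1 -6 1
DUP      -> 1 -6 1 1

1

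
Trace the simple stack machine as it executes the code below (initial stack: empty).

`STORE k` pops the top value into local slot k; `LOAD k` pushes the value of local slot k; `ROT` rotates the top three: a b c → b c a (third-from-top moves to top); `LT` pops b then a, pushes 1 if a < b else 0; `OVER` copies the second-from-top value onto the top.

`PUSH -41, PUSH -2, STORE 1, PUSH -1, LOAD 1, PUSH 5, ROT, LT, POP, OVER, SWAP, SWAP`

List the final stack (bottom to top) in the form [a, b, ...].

PUSH -41 : -41
PUSH -2  : -41 -2
STORE 1  : -41
PUSH -1  : -41 -1
LOAD 1   : -41 -1 -2
PUSH 5   : -41 -1 -2 5
ROT      : -41 -2 5 -1
LT       : -41 -2 0
POP      : -41 -2
OVER     : -41 -2 -41
SWAP     : -41 -41 -2
SWAP     : -41 -2 -41

[-41, -2, -41]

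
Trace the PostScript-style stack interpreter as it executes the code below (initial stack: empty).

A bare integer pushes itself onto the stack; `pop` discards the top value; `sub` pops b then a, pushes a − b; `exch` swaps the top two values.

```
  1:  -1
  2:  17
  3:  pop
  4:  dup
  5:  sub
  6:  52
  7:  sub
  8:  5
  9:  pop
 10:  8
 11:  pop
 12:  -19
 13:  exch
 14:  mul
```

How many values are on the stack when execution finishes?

-1   : [-1]
17   : [-1, 17]
pop  : [-1]
dup  : [-1, -1]
sub  : [0]
52   : [0, 52]
sub  : [-52]
5    : [-52, 5]
pop  : [-52]
8    : [-52, 8]
pop  : [-52]
-19  : [-52, -19]
exch : [-19, -52]
mul  : [988]

1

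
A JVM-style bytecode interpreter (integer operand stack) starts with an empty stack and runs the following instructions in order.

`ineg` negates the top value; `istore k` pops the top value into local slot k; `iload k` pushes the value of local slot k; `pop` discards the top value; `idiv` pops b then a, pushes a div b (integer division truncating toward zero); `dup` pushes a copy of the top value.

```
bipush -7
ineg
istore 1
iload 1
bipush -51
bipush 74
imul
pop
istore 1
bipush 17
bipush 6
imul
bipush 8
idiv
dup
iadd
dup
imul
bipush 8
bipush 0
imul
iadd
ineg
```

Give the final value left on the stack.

bipush -7  → [-7]
ineg       → [7]
istore 1   → []
iload 1    → [7]
bipush -51 → [7, -51]
bipush 74  → [7, -51, 74]
imul       → [7, -3774]
pop        → [7]
istore 1   → []
bipush 17  → [17]
bipush 6   → [17, 6]
imul       → [102]
bipush 8   → [102, 8]
idiv       → [12]
dup        → [12, 12]
iadd       → [24]
dup        → [24, 24]
imul       → [576]
bipush 8   → [576, 8]
bipush 0   → [576, 8, 0]
imul       → [576, 0]
iadd       → [576]
ineg       → [-576]

-576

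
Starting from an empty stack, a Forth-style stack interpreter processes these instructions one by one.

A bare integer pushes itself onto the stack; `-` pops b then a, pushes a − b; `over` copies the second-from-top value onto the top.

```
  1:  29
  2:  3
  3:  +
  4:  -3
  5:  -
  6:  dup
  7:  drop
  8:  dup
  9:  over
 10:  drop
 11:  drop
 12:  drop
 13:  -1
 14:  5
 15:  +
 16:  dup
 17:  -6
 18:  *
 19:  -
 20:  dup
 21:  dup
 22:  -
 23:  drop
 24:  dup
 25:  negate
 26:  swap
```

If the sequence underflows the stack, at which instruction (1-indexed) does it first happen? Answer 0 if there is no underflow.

29     : 29
3      : 29 3
+      : 32
-3     : 32 -3
-      : 35
dup    : 35 35
drop   : 35
dup    : 35 35
over   : 35 35 35
drop   : 35 35
drop   : 35
drop   : (empty)
-1     : -1
5      : -1 5
+      : 4
dup    : 4 4
-6     : 4 4 -6
*      : 4 -24
-      : 28
dup    : 28 28
dup    : 28 28 28
-      : 28 0
drop   : 28
dup    : 28 28
negate : 28 -28
swap   : -28 28

0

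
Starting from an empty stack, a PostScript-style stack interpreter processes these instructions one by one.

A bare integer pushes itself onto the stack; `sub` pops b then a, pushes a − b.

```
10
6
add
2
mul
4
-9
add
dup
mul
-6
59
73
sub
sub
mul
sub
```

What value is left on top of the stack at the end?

-168

10  → 10
6   → 10 6
add → 16
2   → 16 2
mul → 32
4   → 32 4
-9  → 32 4 -9
add → 32 -5
dup → 32 -5 -5
mul → 32 25
-6  → 32 25 -6
59  → 32 25 -6 59
73  → 32 25 -6 59 73
sub → 32 25 -6 -14
sub → 32 25 8
mul → 32 200
sub → -168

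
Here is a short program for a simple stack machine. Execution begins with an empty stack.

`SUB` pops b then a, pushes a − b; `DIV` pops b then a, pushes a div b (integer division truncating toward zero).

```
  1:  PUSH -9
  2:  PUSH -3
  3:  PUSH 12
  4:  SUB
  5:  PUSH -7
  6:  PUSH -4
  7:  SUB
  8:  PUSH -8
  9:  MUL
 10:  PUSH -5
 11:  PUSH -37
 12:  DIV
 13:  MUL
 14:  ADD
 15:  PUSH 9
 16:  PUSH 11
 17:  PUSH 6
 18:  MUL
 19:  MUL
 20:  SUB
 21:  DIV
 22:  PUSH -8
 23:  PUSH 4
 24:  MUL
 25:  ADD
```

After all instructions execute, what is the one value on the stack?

-32

PUSH -9  : [-9]
PUSH -3  : [-9, -3]
PUSH 12  : [-9, -3, 12]
SUB      : [-9, -15]
PUSH -7  : [-9, -15, -7]
PUSH -4  : [-9, -15, -7, -4]
SUB      : [-9, -15, -3]
PUSH -8  : [-9, -15, -3, -8]
MUL      : [-9, -15, 24]
PUSH -5  : [-9, -15, 24, -5]
PUSH -37 : [-9, -15, 24, -5, -37]
DIV      : [-9, -15, 24, 0]
MUL      : [-9, -15, 0]
ADD      : [-9, -15]
PUSH 9   : [-9, -15, 9]
PUSH 11  : [-9, -15, 9, 11]
PUSH 6   : [-9, -15, 9, 11, 6]
MUL      : [-9, -15, 9, 66]
MUL      : [-9, -15, 594]
SUB      : [-9, -609]
DIV      : [0]
PUSH -8  : [0, -8]
PUSH 4   : [0, -8, 4]
MUL      : [0, -32]
ADD      : [-32]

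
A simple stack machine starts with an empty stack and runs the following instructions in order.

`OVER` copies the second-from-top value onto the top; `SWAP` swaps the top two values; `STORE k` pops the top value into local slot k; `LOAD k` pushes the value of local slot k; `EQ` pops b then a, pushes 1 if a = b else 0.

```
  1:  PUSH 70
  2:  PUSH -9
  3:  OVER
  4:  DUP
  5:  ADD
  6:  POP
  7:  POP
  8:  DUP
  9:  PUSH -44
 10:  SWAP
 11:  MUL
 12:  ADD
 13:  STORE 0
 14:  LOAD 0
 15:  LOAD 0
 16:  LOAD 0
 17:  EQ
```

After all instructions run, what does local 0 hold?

-3010

PUSH 70  → 70
PUSH -9  → 70 -9
OVER     → 70 -9 70
DUP      → 70 -9 70 70
ADD      → 70 -9 140
POP      → 70 -9
POP      → 70
DUP      → 70 70
PUSH -44 → 70 70 -44
SWAP     → 70 -44 70
MUL      → 70 -3080
ADD      → -3010
STORE 0  → (empty)
LOAD 0   → -3010
LOAD 0   → -3010 -3010
LOAD 0   → -3010 -3010 -3010
EQ       → -3010 1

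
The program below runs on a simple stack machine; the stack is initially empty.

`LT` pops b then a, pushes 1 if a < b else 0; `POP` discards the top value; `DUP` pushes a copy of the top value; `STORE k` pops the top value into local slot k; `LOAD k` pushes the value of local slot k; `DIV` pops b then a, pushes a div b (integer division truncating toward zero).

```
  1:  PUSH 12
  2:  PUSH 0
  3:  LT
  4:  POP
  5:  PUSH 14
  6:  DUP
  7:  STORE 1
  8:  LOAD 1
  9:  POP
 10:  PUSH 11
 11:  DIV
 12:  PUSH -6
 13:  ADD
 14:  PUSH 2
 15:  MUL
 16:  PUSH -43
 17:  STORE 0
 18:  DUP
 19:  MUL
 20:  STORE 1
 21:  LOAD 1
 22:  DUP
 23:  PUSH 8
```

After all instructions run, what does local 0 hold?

PUSH 12   [12]
PUSH 0    [12, 0]
LT        [0]
POP       []
PUSH 14   [14]
DUP       [14, 14]
STORE 1   [14]
LOAD 1    [14, 14]
POP       [14]
PUSH 11   [14, 11]
DIV       [1]
PUSH -6   [1, -6]
ADD       [-5]
PUSH 2    [-5, 2]
MUL       [-10]
PUSH -43  [-10, -43]
STORE 0   [-10]
DUP       [-10, -10]
MUL       [100]
STORE 1   []
LOAD 1    [100]
DUP       [100, 100]
PUSH 8    [100, 100, 8]

-43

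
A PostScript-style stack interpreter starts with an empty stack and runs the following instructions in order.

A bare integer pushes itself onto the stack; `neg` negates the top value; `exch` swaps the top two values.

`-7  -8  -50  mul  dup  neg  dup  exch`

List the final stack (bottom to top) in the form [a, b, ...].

[-7, 400, -400, -400]

-7   : [-7]
-8   : [-7, -8]
-50  : [-7, -8, -50]
mul  : [-7, 400]
dup  : [-7, 400, 400]
neg  : [-7, 400, -400]
dup  : [-7, 400, -400, -400]
exch : [-7, 400, -400, -400]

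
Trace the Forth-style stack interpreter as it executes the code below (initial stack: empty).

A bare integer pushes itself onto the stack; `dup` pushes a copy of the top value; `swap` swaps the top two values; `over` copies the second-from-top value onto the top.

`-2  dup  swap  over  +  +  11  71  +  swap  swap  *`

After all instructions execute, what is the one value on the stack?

-492

-2   -> -2
dup  -> -2 -2
swap -> -2 -2
over -> -2 -2 -2
+    -> -2 -4
+    -> -6
11   -> -6 11
71   -> -6 11 71
+    -> -6 82
swap -> 82 -6
swap -> -6 82
*    -> -492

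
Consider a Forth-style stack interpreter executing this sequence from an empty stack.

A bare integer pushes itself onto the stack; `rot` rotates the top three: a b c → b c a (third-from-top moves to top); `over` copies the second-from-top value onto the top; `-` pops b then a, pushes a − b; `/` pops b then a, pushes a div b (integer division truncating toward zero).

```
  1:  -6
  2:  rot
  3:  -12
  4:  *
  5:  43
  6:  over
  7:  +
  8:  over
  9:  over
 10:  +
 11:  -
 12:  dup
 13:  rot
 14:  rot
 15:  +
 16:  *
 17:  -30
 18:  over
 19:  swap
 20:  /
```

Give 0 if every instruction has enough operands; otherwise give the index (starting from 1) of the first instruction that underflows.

-6 → [-6]
rot  — needs 3 operands, stack has 1 → underflow

2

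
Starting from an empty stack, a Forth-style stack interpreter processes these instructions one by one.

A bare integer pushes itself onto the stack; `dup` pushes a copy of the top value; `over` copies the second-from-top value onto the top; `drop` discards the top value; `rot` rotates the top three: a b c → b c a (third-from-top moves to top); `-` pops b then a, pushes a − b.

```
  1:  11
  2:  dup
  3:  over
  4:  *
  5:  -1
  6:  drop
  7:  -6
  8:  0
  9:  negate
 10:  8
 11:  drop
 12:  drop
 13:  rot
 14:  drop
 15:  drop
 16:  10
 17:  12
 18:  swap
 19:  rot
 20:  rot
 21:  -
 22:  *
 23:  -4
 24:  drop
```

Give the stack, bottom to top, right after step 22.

[1090]

11     → 11
dup    → 11 11
over   → 11 11 11
*      → 11 121
-1     → 11 121 -1
drop   → 11 121
-6     → 11 121 -6
0      → 11 121 -6 0
negate → 11 121 -6 0
8      → 11 121 -6 0 8
drop   → 11 121 -6 0
drop   → 11 121 -6
rot    → 121 -6 11
drop   → 121 -6
drop   → 121
10     → 121 10
12     → 121 10 12
swap   → 121 12 10
rot    → 12 10 121
rot    → 10 121 12
-      → 10 109
*      → 1090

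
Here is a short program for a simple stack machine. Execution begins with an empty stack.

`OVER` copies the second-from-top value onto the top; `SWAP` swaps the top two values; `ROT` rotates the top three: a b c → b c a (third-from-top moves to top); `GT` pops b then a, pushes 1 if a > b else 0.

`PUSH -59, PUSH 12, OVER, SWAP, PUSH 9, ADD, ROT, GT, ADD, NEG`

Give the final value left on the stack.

58

PUSH -59 -> [-59]
PUSH 12  -> [-59, 12]
OVER     -> [-59, 12, -59]
SWAP     -> [-59, -59, 12]
PUSH 9   -> [-59, -59, 12, 9]
ADD      -> [-59, -59, 21]
ROT      -> [-59, 21, -59]
GT       -> [-59, 1]
ADD      -> [-58]
NEG      -> [58]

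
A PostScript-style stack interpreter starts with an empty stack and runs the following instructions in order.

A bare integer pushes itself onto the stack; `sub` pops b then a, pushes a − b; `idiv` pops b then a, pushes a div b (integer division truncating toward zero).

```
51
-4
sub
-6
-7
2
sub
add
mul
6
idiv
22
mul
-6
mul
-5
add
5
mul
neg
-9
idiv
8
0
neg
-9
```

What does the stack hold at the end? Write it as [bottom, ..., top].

51   → [51]
-4   → [51, -4]
sub  → [55]
-6   → [55, -6]
-7   → [55, -6, -7]
2    → [55, -6, -7, 2]
sub  → [55, -6, -9]
add  → [55, -15]
mul  → [-825]
6    → [-825, 6]
idiv → [-137]
22   → [-137, 22]
mul  → [-3014]
-6   → [-3014, -6]
mul  → [18084]
-5   → [18084, -5]
add  → [18079]
5    → [18079, 5]
mul  → [90395]
neg  → [-90395]
-9   → [-90395, -9]
idiv → [10043]
8    → [10043, 8]
0    → [10043, 8, 0]
neg  → [10043, 8, 0]
-9   → [10043, 8, 0, -9]

[10043, 8, 0, -9]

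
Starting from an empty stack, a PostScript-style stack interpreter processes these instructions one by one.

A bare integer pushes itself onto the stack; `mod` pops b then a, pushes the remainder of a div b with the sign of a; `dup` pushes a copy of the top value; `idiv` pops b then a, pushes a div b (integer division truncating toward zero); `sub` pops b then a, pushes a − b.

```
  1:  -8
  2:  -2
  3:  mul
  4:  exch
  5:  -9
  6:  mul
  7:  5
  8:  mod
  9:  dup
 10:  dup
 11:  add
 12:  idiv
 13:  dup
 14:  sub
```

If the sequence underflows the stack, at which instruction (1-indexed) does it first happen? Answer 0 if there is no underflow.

-8  → -8
-2  → -8 -2
mul → 16
exch  — needs 2 operands, stack has 1 → underflow

4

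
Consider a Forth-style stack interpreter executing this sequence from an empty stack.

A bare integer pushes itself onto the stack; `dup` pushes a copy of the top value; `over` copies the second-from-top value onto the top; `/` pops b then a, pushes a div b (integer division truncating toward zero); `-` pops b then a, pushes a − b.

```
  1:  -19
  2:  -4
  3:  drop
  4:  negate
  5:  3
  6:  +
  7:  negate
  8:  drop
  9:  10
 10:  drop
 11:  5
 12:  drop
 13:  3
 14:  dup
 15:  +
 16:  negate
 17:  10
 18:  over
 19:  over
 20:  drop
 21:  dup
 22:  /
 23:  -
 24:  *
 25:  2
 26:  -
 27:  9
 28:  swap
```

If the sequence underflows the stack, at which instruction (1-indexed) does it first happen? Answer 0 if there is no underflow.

-19     -19
-4      -19 -4
drop    -19
negate  19
3       19 3
+       22
negate  -22
drop    (empty)
10      10
drop    (empty)
5       5
drop    (empty)
3       3
dup     3 3
+       6
negate  -6
10      -6 10
over    -6 10 -6
over    -6 10 -6 10
drop    -6 10 -6
dup     -6 10 -6 -6
/       -6 10 1
-       -6 9
*       -54
2       -54 2
-       -56
9       -56 9
swap    9 -56

0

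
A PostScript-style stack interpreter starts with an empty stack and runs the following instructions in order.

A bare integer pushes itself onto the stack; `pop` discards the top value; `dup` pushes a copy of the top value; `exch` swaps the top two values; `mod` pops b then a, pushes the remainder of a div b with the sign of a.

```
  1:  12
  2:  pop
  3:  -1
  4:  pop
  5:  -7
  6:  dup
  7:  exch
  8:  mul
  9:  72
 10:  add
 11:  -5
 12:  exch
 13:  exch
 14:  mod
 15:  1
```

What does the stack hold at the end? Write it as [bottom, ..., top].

[1, 1]

12   : [12]
pop  : []
-1   : [-1]
pop  : []
-7   : [-7]
dup  : [-7, -7]
exch : [-7, -7]
mul  : [49]
72   : [49, 72]
add  : [121]
-5   : [121, -5]
exch : [-5, 121]
exch : [121, -5]
mod  : [1]
1    : [1, 1]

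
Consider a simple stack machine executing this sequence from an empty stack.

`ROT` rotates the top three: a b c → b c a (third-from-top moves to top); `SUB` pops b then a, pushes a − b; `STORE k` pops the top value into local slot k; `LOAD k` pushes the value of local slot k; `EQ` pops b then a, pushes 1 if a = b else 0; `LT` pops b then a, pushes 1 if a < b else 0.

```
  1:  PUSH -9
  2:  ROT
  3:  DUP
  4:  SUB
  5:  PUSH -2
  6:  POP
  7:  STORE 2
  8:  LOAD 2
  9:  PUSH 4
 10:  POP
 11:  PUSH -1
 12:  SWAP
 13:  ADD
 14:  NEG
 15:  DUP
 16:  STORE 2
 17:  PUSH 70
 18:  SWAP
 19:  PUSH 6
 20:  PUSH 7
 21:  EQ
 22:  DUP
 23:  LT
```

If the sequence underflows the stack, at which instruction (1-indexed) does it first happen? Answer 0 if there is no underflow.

2

PUSH -9  -9
ROT  — needs 3 operands, stack has 1 → underflow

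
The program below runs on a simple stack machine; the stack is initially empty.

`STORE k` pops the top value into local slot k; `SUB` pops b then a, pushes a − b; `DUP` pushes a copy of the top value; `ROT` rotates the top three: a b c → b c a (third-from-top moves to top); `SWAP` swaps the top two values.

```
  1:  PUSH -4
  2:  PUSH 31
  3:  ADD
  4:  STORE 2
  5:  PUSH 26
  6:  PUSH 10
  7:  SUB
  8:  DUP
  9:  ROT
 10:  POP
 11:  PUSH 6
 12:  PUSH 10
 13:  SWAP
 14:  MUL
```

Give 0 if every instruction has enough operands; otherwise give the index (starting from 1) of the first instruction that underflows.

9

PUSH -4 -> [-4]
PUSH 31 -> [-4, 31]
ADD     -> [27]
STORE 2 -> []
PUSH 26 -> [26]
PUSH 10 -> [26, 10]
SUB     -> [16]
DUP     -> [16, 16]
ROT  — needs 3 operands, stack has 2 → underflow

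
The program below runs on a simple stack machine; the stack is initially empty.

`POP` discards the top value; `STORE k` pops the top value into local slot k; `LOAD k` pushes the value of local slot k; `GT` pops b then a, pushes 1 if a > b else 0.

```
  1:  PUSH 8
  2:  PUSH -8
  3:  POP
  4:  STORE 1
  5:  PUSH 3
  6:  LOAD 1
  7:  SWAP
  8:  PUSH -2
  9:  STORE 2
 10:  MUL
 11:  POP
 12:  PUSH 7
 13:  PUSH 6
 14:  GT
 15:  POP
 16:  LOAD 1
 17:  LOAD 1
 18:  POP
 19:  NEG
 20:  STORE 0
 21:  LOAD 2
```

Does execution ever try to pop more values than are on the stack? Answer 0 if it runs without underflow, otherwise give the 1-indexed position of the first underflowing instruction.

0

PUSH 8  -> 8
PUSH -8 -> 8 -8
POP     -> 8
STORE 1 -> (empty)
PUSH 3  -> 3
LOAD 1  -> 3 8
SWAP    -> 8 3
PUSH -2 -> 8 3 -2
STORE 2 -> 8 3
MUL     -> 24
POP     -> (empty)
PUSH 7  -> 7
PUSH 6  -> 7 6
GT      -> 1
POP     -> (empty)
LOAD 1  -> 8
LOAD 1  -> 8 8
POP     -> 8
NEG     -> -8
STORE 0 -> (empty)
LOAD 2  -> -2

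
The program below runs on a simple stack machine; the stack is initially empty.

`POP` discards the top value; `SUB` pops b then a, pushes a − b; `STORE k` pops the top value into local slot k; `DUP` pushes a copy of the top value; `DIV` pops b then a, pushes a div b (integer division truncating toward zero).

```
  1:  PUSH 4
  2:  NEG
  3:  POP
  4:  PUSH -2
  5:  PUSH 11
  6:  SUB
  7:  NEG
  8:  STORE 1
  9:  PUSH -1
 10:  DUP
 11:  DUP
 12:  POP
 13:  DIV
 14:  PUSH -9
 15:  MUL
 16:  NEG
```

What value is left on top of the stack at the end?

PUSH 4  -> [4]
NEG     -> [-4]
POP     -> []
PUSH -2 -> [-2]
PUSH 11 -> [-2, 11]
SUB     -> [-13]
NEG     -> [13]
STORE 1 -> []
PUSH -1 -> [-1]
DUP     -> [-1, -1]
DUP     -> [-1, -1, -1]
POP     -> [-1, -1]
DIV     -> [1]
PUSH -9 -> [1, -9]
MUL     -> [-9]
NEG     -> [9]

9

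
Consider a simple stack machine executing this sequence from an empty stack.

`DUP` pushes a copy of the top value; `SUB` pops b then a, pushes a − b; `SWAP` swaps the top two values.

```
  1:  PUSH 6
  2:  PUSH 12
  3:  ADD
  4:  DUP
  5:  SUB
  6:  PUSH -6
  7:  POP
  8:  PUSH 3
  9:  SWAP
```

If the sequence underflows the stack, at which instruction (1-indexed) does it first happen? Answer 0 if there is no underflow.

PUSH 6  : [6]
PUSH 12 : [6, 12]
ADD     : [18]
DUP     : [18, 18]
SUB     : [0]
PUSH -6 : [0, -6]
POP     : [0]
PUSH 3  : [0, 3]
SWAP    : [3, 0]

0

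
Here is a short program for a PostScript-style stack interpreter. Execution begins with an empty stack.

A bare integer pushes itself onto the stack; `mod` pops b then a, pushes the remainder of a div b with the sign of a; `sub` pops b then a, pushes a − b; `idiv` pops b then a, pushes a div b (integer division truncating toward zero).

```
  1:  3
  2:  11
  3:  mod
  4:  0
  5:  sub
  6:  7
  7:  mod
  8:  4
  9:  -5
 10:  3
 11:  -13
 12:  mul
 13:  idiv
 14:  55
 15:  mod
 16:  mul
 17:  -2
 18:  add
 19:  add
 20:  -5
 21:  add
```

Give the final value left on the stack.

3     [3]
11    [3, 11]
mod   [3]
0     [3, 0]
sub   [3]
7     [3, 7]
mod   [3]
4     [3, 4]
-5    [3, 4, -5]
3     [3, 4, -5, 3]
-13   [3, 4, -5, 3, -13]
mul   [3, 4, -5, -39]
idiv  [3, 4, 0]
55    [3, 4, 0, 55]
mod   [3, 4, 0]
mul   [3, 0]
-2    [3, 0, -2]
add   [3, -2]
add   [1]
-5    [1, -5]
add   [-4]

-4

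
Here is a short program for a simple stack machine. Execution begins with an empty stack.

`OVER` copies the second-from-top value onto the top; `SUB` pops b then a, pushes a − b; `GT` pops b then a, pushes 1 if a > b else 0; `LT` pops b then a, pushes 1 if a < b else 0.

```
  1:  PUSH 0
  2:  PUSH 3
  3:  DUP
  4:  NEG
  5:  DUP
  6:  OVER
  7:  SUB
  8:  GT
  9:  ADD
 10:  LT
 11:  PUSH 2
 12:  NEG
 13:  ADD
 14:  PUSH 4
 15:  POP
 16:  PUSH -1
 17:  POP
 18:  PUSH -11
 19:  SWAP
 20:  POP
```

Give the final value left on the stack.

PUSH 0    [0]
PUSH 3    [0, 3]
DUP       [0, 3, 3]
NEG       [0, 3, -3]
DUP       [0, 3, -3, -3]
OVER      [0, 3, -3, -3, -3]
SUB       [0, 3, -3, 0]
GT        [0, 3, 0]
ADD       [0, 3]
LT        [1]
PUSH 2    [1, 2]
NEG       [1, -2]
ADD       [-1]
PUSH 4    [-1, 4]
POP       [-1]
PUSH -1   [-1, -1]
POP       [-1]
PUSH -11  [-1, -11]
SWAP      [-11, -1]
POP       [-11]

-11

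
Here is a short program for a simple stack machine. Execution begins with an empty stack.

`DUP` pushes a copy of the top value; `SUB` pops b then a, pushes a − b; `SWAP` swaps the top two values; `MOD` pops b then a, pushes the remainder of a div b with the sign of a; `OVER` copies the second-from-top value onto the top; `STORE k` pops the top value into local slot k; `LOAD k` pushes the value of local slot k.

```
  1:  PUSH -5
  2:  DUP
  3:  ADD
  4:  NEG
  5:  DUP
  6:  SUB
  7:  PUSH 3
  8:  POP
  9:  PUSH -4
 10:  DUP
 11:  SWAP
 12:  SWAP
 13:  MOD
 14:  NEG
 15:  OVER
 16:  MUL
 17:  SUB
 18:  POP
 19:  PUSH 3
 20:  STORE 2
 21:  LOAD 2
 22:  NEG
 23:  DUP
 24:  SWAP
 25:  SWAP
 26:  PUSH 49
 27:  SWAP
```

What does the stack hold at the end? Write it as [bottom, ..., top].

[-3, 49, -3]

PUSH -5 -> -5
DUP     -> -5 -5
ADD     -> -10
NEG     -> 10
DUP     -> 10 10
SUB     -> 0
PUSH 3  -> 0 3
POP     -> 0
PUSH -4 -> 0 -4
DUP     -> 0 -4 -4
SWAP    -> 0 -4 -4
SWAP    -> 0 -4 -4
MOD     -> 0 0
NEG     -> 0 0
OVER    -> 0 0 0
MUL     -> 0 0
SUB     -> 0
POP     -> (empty)
PUSH 3  -> 3
STORE 2 -> (empty)
LOAD 2  -> 3
NEG     -> -3
DUP     -> -3 -3
SWAP    -> -3 -3
SWAP    -> -3 -3
PUSH 49 -> -3 -3 49
SWAP    -> -3 49 -3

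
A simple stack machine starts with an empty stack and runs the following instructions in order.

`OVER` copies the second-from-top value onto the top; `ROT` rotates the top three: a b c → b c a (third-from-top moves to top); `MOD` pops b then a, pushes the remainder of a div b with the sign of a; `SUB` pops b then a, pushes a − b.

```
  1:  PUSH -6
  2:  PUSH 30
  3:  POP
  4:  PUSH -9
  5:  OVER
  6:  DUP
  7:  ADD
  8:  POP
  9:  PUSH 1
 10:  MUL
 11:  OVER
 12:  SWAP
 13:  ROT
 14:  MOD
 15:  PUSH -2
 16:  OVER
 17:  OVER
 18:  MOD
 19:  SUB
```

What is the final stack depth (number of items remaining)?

PUSH -6 -> [-6]
PUSH 30 -> [-6, 30]
POP     -> [-6]
PUSH -9 -> [-6, -9]
OVER    -> [-6, -9, -6]
DUP     -> [-6, -9, -6, -6]
ADD     -> [-6, -9, -12]
POP     -> [-6, -9]
PUSH 1  -> [-6, -9, 1]
MUL     -> [-6, -9]
OVER    -> [-6, -9, -6]
SWAP    -> [-6, -6, -9]
ROT     -> [-6, -9, -6]
MOD     -> [-6, -3]
PUSH -2 -> [-6, -3, -2]
OVER    -> [-6, -3, -2, -3]
OVER    -> [-6, -3, -2, -3, -2]
MOD     -> [-6, -3, -2, -1]
SUB     -> [-6, -3, -1]

3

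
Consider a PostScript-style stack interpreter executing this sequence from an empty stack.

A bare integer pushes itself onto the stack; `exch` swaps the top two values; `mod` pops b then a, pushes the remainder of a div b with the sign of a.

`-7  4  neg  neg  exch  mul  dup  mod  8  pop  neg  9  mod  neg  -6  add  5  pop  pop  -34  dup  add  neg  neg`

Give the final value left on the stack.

-7   → -7
4    → -7 4
neg  → -7 -4
neg  → -7 4
exch → 4 -7
mul  → -28
dup  → -28 -28
mod  → 0
8    → 0 8
pop  → 0
neg  → 0
9    → 0 9
mod  → 0
neg  → 0
-6   → 0 -6
add  → -6
5    → -6 5
pop  → -6
pop  → (empty)
-34  → -34
dup  → -34 -34
add  → -68
neg  → 68
neg  → -68

-68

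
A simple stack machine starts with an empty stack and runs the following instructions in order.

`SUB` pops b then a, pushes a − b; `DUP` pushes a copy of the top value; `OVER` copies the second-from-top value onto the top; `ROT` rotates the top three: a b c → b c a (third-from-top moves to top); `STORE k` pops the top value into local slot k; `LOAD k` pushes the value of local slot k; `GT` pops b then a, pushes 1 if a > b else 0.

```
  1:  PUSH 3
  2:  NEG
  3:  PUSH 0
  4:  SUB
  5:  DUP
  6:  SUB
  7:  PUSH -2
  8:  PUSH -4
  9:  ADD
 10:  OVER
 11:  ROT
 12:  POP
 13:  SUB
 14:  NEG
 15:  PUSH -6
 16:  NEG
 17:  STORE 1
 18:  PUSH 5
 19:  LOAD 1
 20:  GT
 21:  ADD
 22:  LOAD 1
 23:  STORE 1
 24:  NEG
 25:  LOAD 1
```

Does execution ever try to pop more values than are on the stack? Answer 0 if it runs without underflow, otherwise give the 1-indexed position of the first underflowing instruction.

0

PUSH 3   [3]
NEG      [-3]
PUSH 0   [-3, 0]
SUB      [-3]
DUP      [-3, -3]
SUB      [0]
PUSH -2  [0, -2]
PUSH -4  [0, -2, -4]
ADD      [0, -6]
OVER     [0, -6, 0]
ROT      [-6, 0, 0]
POP      [-6, 0]
SUB      [-6]
NEG      [6]
PUSH -6  [6, -6]
NEG      [6, 6]
STORE 1  [6]
PUSH 5   [6, 5]
LOAD 1   [6, 5, 6]
GT       [6, 0]
ADD      [6]
LOAD 1   [6, 6]
STORE 1  [6]
NEG      [-6]
LOAD 1   [-6, 6]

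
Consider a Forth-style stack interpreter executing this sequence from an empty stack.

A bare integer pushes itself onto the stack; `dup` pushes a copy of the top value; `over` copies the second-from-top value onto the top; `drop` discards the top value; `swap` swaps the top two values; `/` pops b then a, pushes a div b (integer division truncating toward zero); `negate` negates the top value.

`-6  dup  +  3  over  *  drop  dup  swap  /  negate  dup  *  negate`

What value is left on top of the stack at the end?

-1

-6     : [-6]
dup    : [-6, -6]
+      : [-12]
3      : [-12, 3]
over   : [-12, 3, -12]
*      : [-12, -36]
drop   : [-12]
dup    : [-12, -12]
swap   : [-12, -12]
/      : [1]
negate : [-1]
dup    : [-1, -1]
*      : [1]
negate : [-1]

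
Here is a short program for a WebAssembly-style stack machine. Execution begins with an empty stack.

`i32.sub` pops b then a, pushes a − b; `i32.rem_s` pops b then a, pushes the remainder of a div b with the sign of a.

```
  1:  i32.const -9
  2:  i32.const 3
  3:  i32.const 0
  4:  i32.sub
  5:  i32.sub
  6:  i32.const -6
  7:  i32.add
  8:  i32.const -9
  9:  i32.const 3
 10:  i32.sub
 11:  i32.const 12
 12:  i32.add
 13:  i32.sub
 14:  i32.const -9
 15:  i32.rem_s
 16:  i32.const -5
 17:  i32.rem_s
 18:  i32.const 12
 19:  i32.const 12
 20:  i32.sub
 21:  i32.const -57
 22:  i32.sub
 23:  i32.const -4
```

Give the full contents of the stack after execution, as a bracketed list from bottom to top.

i32.const -9  -> [-9]
i32.const 3   -> [-9, 3]
i32.const 0   -> [-9, 3, 0]
i32.sub       -> [-9, 3]
i32.sub       -> [-12]
i32.const -6  -> [-12, -6]
i32.add       -> [-18]
i32.const -9  -> [-18, -9]
i32.const 3   -> [-18, -9, 3]
i32.sub       -> [-18, -12]
i32.const 12  -> [-18, -12, 12]
i32.add       -> [-18, 0]
i32.sub       -> [-18]
i32.const -9  -> [-18, -9]
i32.rem_s     -> [0]
i32.const -5  -> [0, -5]
i32.rem_s     -> [0]
i32.const 12  -> [0, 12]
i32.const 12  -> [0, 12, 12]
i32.sub       -> [0, 0]
i32.const -57 -> [0, 0, -57]
i32.sub       -> [0, 57]
i32.const -4  -> [0, 57, -4]

[0, 57, -4]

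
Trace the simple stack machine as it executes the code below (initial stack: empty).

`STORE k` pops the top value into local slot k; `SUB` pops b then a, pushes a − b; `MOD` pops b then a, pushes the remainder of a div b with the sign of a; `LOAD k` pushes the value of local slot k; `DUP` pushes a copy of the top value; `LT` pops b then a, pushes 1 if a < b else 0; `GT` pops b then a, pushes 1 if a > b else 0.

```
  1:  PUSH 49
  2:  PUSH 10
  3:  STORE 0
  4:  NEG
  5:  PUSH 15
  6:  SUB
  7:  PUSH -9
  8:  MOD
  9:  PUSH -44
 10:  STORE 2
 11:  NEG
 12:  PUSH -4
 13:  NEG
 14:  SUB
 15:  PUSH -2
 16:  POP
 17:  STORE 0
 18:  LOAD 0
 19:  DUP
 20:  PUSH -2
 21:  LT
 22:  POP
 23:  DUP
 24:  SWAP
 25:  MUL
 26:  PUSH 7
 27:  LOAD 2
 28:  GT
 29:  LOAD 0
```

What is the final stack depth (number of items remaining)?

3

PUSH 49  : 49
PUSH 10  : 49 10
STORE 0  : 49
NEG      : -49
PUSH 15  : -49 15
SUB      : -64
PUSH -9  : -64 -9
MOD      : -1
PUSH -44 : -1 -44
STORE 2  : -1
NEG      : 1
PUSH -4  : 1 -4
NEG      : 1 4
SUB      : -3
PUSH -2  : -3 -2
POP      : -3
STORE 0  : (empty)
LOAD 0   : -3
DUP      : -3 -3
PUSH -2  : -3 -3 -2
LT       : -3 1
POP      : -3
DUP      : -3 -3
SWAP     : -3 -3
MUL      : 9
PUSH 7   : 9 7
LOAD 2   : 9 7 -44
GT       : 9 1
LOAD 0   : 9 1 -3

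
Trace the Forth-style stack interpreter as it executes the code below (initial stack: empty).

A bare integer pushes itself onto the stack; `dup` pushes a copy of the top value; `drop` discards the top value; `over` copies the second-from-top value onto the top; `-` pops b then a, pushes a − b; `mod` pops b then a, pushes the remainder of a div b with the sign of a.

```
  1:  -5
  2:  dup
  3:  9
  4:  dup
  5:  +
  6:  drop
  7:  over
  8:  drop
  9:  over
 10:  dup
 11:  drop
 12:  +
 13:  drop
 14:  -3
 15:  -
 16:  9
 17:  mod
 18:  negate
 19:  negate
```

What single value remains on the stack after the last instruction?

-5      [-5]
dup     [-5, -5]
9       [-5, -5, 9]
dup     [-5, -5, 9, 9]
+       [-5, -5, 18]
drop    [-5, -5]
over    [-5, -5, -5]
drop    [-5, -5]
over    [-5, -5, -5]
dup     [-5, -5, -5, -5]
drop    [-5, -5, -5]
+       [-5, -10]
drop    [-5]
-3      [-5, -3]
-       [-2]
9       [-2, 9]
mod     [-2]
negate  [2]
negate  [-2]

-2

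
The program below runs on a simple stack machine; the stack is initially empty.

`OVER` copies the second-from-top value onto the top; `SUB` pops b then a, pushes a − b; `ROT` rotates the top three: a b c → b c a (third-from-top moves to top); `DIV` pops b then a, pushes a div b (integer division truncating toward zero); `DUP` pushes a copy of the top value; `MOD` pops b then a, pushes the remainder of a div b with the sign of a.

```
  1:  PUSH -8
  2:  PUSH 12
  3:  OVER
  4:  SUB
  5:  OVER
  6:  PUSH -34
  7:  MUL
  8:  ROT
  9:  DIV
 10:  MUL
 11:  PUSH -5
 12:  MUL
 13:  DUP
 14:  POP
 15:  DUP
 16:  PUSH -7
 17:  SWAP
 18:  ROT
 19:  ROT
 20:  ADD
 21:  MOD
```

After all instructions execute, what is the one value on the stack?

7

PUSH -8  : -8
PUSH 12  : -8 12
OVER     : -8 12 -8
SUB      : -8 20
OVER     : -8 20 -8
PUSH -34 : -8 20 -8 -34
MUL      : -8 20 272
ROT      : 20 272 -8
DIV      : 20 -34
MUL      : -680
PUSH -5  : -680 -5
MUL      : 3400
DUP      : 3400 3400
POP      : 3400
DUP      : 3400 3400
PUSH -7  : 3400 3400 -7
SWAP     : 3400 -7 3400
ROT      : -7 3400 3400
ROT      : 3400 3400 -7
ADD      : 3400 3393
MOD      : 7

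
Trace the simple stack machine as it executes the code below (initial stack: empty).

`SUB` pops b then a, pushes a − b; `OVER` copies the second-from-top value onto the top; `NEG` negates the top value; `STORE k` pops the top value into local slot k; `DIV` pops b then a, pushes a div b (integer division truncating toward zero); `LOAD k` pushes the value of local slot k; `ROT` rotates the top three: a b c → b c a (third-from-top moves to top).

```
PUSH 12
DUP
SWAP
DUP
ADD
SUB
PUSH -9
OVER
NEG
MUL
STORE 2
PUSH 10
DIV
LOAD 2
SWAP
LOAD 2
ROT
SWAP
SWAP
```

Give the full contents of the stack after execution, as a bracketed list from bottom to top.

PUSH 12 : 12
DUP     : 12 12
SWAP    : 12 12
DUP     : 12 12 12
ADD     : 12 24
SUB     : -12
PUSH -9 : -12 -9
OVER    : -12 -9 -12
NEG     : -12 -9 12
MUL     : -12 -108
STORE 2 : -12
PUSH 10 : -12 10
DIV     : -1
LOAD 2  : -1 -108
SWAP    : -108 -1
LOAD 2  : -108 -1 -108
ROT     : -1 -108 -108
SWAP    : -1 -108 -108
SWAP    : -1 -108 -108

[-1, -108, -108]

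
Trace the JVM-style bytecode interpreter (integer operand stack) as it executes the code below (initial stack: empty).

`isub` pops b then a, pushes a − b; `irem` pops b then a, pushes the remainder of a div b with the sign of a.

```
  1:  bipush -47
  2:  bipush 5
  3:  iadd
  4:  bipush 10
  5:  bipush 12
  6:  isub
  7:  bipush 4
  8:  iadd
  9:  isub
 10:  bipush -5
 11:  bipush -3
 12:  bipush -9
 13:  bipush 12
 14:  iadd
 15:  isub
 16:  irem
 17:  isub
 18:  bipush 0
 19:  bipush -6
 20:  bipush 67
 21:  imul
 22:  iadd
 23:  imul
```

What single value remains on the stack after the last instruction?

bipush -47 → -47
bipush 5   → -47 5
iadd       → -42
bipush 10  → -42 10
bipush 12  → -42 10 12
isub       → -42 -2
bipush 4   → -42 -2 4
iadd       → -42 2
isub       → -44
bipush -5  → -44 -5
bipush -3  → -44 -5 -3
bipush -9  → -44 -5 -3 -9
bipush 12  → -44 -5 -3 -9 12
iadd       → -44 -5 -3 3
isub       → -44 -5 -6
irem       → -44 -5
isub       → -39
bipush 0   → -39 0
bipush -6  → -39 0 -6
bipush 67  → -39 0 -6 67
imul       → -39 0 -402
iadd       → -39 -402
imul       → 15678

15678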